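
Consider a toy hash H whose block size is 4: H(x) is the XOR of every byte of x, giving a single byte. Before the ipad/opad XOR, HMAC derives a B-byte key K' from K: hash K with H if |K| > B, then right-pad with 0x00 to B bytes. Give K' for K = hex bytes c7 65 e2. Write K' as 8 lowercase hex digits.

Key hex bytes c7 65 e2 is 3 bytes ≤ B = 4; zero-pad to 4 bytes: K' = c7 65 e2 00.

c765e200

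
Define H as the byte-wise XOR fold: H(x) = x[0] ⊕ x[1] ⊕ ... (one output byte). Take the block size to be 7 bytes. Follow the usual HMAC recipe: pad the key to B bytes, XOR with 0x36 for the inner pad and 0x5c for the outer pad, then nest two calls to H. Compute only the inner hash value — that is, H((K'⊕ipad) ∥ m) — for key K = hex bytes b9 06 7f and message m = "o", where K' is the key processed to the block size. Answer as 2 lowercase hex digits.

99

Key hex bytes b9 06 7f is 3 bytes ≤ B = 7; zero-pad to 7 bytes: K' = b9 06 7f 00 00 00 00.
K' ⊕ ipad = 8f 30 49 36 36 36 36.
Inner input = 8f 30 49 36 36 36 36 ∥ 6f.
Inner hash: XOR 8f⊕30⊕49⊕36⊕36⊕36⊕36⊕6f = 99.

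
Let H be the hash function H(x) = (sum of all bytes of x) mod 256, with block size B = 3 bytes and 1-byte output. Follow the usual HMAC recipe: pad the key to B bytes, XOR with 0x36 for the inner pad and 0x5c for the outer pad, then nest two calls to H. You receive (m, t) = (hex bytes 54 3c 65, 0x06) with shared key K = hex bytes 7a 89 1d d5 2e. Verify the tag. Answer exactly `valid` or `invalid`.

invalid

Key hex bytes 7a 89 1d d5 2e is 5 bytes > B = 3, so hash it first: H(key) = 23, then zero-pad to 3 bytes: K' = 23 00 00.
K' ⊕ ipad = 15 36 36; K' ⊕ opad = 7f 5c 5c.
Inner hash: sum = 21+54+54+84+60+101 = 374; mod 256 = 118 → 76.
Outer hash (recomputed tag): sum = 127+92+92+118 = 429; mod 256 = 173 → ad.
Recomputed tag = ad; claimed = 06 → mismatch.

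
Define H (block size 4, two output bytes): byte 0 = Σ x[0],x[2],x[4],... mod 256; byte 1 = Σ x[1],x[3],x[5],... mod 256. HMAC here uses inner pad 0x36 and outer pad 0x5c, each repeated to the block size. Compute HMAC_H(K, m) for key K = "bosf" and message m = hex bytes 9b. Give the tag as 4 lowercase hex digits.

Key "bosf" = 62 6f 73 66 is exactly B = 4 bytes: K' = 62 6f 73 66.
K' ⊕ ipad = 54 59 45 50.  K' ⊕ opad = 3e 33 2f 3a.
Inner input = (K'⊕ipad) ∥ m = 54 59 45 50 ∥ 9b.
Inner hash: even-index sum = 308 mod 256 = 52; odd-index sum = 169 mod 256 = 169 → 34 a9.
Outer input = (K'⊕opad) ∥ inner = 3e 33 2f 3a ∥ 34 a9.
Outer hash (tag): even-index sum = 161 mod 256 = 161; odd-index sum = 278 mod 256 = 22 → a1 16.

a116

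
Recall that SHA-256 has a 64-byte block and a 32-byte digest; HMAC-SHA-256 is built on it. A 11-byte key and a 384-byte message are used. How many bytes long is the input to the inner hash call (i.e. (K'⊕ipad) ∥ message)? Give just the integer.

448

Key is 11 ≤ 64 bytes, zero-padded: |K'| = 64.
Inner input = (K'⊕ipad) ∥ m → 64 + 384 = 448 bytes.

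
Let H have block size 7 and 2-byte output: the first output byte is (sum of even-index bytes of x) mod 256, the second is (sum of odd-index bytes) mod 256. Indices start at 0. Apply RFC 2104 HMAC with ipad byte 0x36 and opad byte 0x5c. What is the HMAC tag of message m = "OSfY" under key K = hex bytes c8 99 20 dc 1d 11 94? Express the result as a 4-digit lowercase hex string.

Key hex bytes c8 99 20 dc 1d 11 94 is exactly B = 7 bytes: K' = c8 99 20 dc 1d 11 94.
K' ⊕ ipad = fe af 16 ea 2b 27 a2.  K' ⊕ opad = 94 c5 7c 80 41 4d c8.
Inner input = (K'⊕ipad) ∥ m = fe af 16 ea 2b 27 a2 ∥ 4f 53 66 59.
Inner hash: even-index sum = 653 mod 256 = 141; odd-index sum = 629 mod 256 = 117 → 8d 75.
Outer input = (K'⊕opad) ∥ inner = 94 c5 7c 80 41 4d c8 ∥ 8d 75.
Outer hash (tag): even-index sum = 654 mod 256 = 142; odd-index sum = 543 mod 256 = 31 → 8e 1f.

8e1f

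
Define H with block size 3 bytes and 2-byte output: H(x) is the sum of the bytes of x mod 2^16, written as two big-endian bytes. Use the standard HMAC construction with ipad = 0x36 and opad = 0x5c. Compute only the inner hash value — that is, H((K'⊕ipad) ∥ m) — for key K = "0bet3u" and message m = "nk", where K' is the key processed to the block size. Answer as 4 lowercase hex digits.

Key "0bet3u" = 30 62 65 74 33 75 is 6 bytes > B = 3, so hash it first: H(key) = 02 13, then zero-pad to 3 bytes: K' = 02 13 00.
K' ⊕ ipad = 34 25 36.
Inner input = 34 25 36 ∥ 6e 6b.
Inner hash: sum = 52+37+54+110+107 = 360 → 01 68.

0168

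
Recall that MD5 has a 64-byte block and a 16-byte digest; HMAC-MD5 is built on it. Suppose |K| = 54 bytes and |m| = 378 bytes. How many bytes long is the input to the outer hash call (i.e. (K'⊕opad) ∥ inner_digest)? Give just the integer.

Key is 54 ≤ 64 bytes, zero-padded: |K'| = 64.
Outer input = (K'⊕opad) ∥ H(inner) → 64 + 16 = 80 bytes.

80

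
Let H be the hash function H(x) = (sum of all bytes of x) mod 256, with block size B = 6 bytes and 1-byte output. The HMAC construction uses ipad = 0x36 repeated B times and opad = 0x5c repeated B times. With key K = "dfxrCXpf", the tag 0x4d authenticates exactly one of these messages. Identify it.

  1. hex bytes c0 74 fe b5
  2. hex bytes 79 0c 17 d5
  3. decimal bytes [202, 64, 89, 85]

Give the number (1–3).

1

Key "dfxrCXpf" = 64 66 78 72 43 58 70 66 is 8 bytes > B = 6, so hash it first: H(key) = 25, then zero-pad to 6 bytes: K' = 25 00 00 00 00 00.
K' ⊕ ipad = 13 36 36 36 36 36; K' ⊕ opad = 79 5c 5c 5c 5c 5c.
m1: inner = H(13 36 36 36 36 36 c0 74 fe b5) = 08; tag = H(79 5c 5c 5c 5c 5c 08) = 4d ← matches
m2: inner = H(13 36 36 36 36 36 79 0c 17 d5) = 92; tag = H(79 5c 5c 5c 5c 5c 92) = d7
m3: inner = H(13 36 36 36 36 36 ca 40 59 55) = d9; tag = H(79 5c 5c 5c 5c 5c d9) = 1e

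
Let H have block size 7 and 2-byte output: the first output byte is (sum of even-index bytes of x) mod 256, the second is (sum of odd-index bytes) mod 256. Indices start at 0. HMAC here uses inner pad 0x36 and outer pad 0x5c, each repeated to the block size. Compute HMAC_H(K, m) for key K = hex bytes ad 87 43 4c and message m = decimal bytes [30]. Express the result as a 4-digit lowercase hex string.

47c3

Key hex bytes ad 87 43 4c is 4 bytes ≤ B = 7; zero-pad to 7 bytes: K' = ad 87 43 4c 00 00 00.
K' ⊕ ipad = 9b b1 75 7a 36 36 36.  K' ⊕ opad = f1 db 1f 10 5c 5c 5c.
Inner input = (K'⊕ipad) ∥ m = 9b b1 75 7a 36 36 36 ∥ 1e.
Inner hash: even-index sum = 380 mod 256 = 124; odd-index sum = 383 mod 256 = 127 → 7c 7f.
Outer input = (K'⊕opad) ∥ inner = f1 db 1f 10 5c 5c 5c ∥ 7c 7f.
Outer hash (tag): even-index sum = 583 mod 256 = 71; odd-index sum = 451 mod 256 = 195 → 47 c3.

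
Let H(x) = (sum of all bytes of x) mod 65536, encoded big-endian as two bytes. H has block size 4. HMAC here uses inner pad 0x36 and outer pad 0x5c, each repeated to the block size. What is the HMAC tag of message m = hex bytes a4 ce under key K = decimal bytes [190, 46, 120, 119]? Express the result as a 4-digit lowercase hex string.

Key decimal bytes [190, 46, 120, 119] = be 2e 78 77 is exactly B = 4 bytes: K' = be 2e 78 77.
K' ⊕ ipad = 88 18 4e 41.  K' ⊕ opad = e2 72 24 2b.
Inner input = (K'⊕ipad) ∥ m = 88 18 4e 41 ∥ a4 ce.
Inner hash: sum = 136+24+78+65+164+206 = 673 → 02 a1.
Outer input = (K'⊕opad) ∥ inner = e2 72 24 2b ∥ 02 a1.
Outer hash (tag): sum = 226+114+36+43+2+161 = 582 → 02 46.

0246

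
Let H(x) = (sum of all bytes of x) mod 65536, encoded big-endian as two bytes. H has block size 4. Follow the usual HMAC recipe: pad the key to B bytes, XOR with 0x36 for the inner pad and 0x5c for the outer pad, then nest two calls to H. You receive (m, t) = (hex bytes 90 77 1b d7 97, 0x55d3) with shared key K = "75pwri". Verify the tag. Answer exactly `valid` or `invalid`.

invalid

Key "75pwri" = 37 35 70 77 72 69 is 6 bytes > B = 4, so hash it first: H(key) = 02 2e, then zero-pad to 4 bytes: K' = 02 2e 00 00.
K' ⊕ ipad = 34 18 36 36; K' ⊕ opad = 5e 72 5c 5c.
Inner hash: sum = 52+24+54+54+144+119+27+215+151 = 840 → 03 48.
Outer hash (recomputed tag): sum = 94+114+92+92+3+72 = 467 → 01 d3.
Recomputed tag = 01d3; claimed = 55d3 → mismatch.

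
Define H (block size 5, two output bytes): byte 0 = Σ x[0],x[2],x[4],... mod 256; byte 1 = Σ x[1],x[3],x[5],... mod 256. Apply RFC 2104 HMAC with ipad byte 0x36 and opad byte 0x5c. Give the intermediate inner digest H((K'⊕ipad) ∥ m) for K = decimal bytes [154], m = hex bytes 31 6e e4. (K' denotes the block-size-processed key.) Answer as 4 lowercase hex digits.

Key decimal bytes [154] = 9a is 1 byte ≤ B = 5; zero-pad to 5 bytes: K' = 9a 00 00 00 00.
K' ⊕ ipad = ac 36 36 36 36.
Inner input = ac 36 36 36 36 ∥ 31 6e e4.
Inner hash: even-index sum = 390 mod 256 = 134; odd-index sum = 385 mod 256 = 129 → 86 81.

8681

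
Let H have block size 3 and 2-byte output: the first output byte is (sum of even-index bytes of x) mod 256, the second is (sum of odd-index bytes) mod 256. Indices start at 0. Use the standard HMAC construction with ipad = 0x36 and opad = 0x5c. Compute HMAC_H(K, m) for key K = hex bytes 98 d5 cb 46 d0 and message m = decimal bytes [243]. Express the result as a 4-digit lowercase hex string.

Key hex bytes 98 d5 cb 46 d0 is 5 bytes > B = 3, so hash it first: H(key) = 33 1b, then zero-pad to 3 bytes: K' = 33 1b 00.
K' ⊕ ipad = 05 2d 36.  K' ⊕ opad = 6f 47 5c.
Inner input = (K'⊕ipad) ∥ m = 05 2d 36 ∥ f3.
Inner hash: even-index sum = 59 mod 256 = 59; odd-index sum = 288 mod 256 = 32 → 3b 20.
Outer input = (K'⊕opad) ∥ inner = 6f 47 5c ∥ 3b 20.
Outer hash (tag): even-index sum = 235 mod 256 = 235; odd-index sum = 130 mod 256 = 130 → eb 82.

eb82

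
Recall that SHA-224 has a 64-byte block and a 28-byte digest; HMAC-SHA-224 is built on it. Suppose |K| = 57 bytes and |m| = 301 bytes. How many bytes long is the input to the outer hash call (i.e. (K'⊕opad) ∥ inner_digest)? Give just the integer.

Key is 57 ≤ 64 bytes, zero-padded: |K'| = 64.
Outer input = (K'⊕opad) ∥ H(inner) → 64 + 28 = 92 bytes.

92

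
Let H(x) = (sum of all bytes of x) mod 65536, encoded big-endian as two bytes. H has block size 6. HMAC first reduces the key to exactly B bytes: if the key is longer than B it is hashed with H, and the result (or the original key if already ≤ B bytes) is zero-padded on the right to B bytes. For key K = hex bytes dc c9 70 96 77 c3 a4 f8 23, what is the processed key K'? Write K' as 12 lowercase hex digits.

|K| = 9 > B = 6, so first hash the key.
H(K): sum = 220+201+112+150+119+195+164+248+35 = 1444 → 05 a4.
Zero-pad H(K) = 05 a4 to 6 bytes: K' = 05 a4 00 00 00 00.

05a400000000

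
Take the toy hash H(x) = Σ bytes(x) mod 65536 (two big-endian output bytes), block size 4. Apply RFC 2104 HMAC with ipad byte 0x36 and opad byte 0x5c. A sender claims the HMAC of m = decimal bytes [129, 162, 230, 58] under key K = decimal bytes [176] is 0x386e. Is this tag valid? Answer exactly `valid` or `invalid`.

invalid

Key decimal bytes [176] = b0 is 1 byte ≤ B = 4; zero-pad to 4 bytes: K' = b0 00 00 00.
K' ⊕ ipad = 86 36 36 36; K' ⊕ opad = ec 5c 5c 5c.
Inner hash: sum = 134+54+54+54+129+162+230+58 = 875 → 03 6b.
Outer hash (recomputed tag): sum = 236+92+92+92+3+107 = 622 → 02 6e.
Recomputed tag = 026e; claimed = 386e → mismatch.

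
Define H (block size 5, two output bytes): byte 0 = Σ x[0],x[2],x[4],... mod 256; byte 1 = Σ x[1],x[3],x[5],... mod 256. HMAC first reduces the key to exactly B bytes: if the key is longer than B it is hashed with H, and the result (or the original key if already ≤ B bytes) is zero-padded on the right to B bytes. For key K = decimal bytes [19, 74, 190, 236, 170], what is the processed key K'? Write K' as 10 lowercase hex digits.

134abeecaa

Key decimal bytes [19, 74, 190, 236, 170] = 13 4a be ec aa is exactly B = 5 bytes: K' = 13 4a be ec aa.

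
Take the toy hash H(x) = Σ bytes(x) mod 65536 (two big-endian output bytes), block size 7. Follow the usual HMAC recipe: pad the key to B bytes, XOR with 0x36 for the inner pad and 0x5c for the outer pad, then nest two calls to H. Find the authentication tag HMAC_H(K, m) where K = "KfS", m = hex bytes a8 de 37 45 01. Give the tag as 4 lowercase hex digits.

01e1

Key "KfS" = 4b 66 53 is 3 bytes ≤ B = 7; zero-pad to 7 bytes: K' = 4b 66 53 00 00 00 00.
K' ⊕ ipad = 7d 50 65 36 36 36 36.  K' ⊕ opad = 17 3a 0f 5c 5c 5c 5c.
Inner input = (K'⊕ipad) ∥ m = 7d 50 65 36 36 36 36 ∥ a8 de 37 45 01.
Inner hash: sum = 125+80+101+54+54+54+54+168+222+55+69+1 = 1037 → 04 0d.
Outer input = (K'⊕opad) ∥ inner = 17 3a 0f 5c 5c 5c 5c ∥ 04 0d.
Outer hash (tag): sum = 23+58+15+92+92+92+92+4+13 = 481 → 01 e1.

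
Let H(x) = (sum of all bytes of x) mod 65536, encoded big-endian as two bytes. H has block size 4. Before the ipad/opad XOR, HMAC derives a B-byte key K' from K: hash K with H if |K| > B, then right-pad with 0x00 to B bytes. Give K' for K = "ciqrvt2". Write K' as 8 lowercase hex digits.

02cb0000

|K| = 7 > B = 4, so first hash the key.
H(K): sum = 99+105+113+114+118+116+50 = 715 → 02 cb.
Zero-pad H(K) = 02 cb to 4 bytes: K' = 02 cb 00 00.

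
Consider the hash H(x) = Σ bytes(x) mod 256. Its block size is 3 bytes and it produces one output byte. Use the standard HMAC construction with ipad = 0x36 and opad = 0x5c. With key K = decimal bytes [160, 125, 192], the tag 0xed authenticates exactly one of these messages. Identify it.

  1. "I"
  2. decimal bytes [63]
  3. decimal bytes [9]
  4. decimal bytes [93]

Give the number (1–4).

4

Key decimal bytes [160, 125, 192] = a0 7d c0 is exactly B = 3 bytes: K' = a0 7d c0.
K' ⊕ ipad = 96 4b f6; K' ⊕ opad = fc 21 9c.
m1: inner = H(96 4b f6 49) = 20; tag = H(fc 21 9c 20) = d9
m2: inner = H(96 4b f6 3f) = 16; tag = H(fc 21 9c 16) = cf
m3: inner = H(96 4b f6 09) = e0; tag = H(fc 21 9c e0) = 99
m4: inner = H(96 4b f6 5d) = 34; tag = H(fc 21 9c 34) = ed ← matches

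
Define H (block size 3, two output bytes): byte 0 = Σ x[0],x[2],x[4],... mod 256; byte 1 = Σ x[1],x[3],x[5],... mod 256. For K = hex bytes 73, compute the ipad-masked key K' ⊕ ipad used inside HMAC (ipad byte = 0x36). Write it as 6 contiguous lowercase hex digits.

Key hex bytes 73 is 1 byte ≤ B = 3; zero-pad to 3 bytes: K' = 73 00 00.
XOR each byte with 0x36: 73⊕36=45, 00⊕36=36, 00⊕36=36.

453636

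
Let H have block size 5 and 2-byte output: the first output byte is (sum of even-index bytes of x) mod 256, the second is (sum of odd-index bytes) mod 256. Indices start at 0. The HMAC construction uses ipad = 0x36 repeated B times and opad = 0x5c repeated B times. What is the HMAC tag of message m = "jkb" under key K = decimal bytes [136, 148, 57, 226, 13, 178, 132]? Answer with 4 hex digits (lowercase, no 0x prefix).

Key decimal bytes [136, 148, 57, 226, 13, 178, 132] = 88 94 39 e2 0d b2 84 is 7 bytes > B = 5, so hash it first: H(key) = 52 28, then zero-pad to 5 bytes: K' = 52 28 00 00 00.
K' ⊕ ipad = 64 1e 36 36 36.  K' ⊕ opad = 0e 74 5c 5c 5c.
Inner input = (K'⊕ipad) ∥ m = 64 1e 36 36 36 ∥ 6a 6b 62.
Inner hash: even-index sum = 315 mod 256 = 59; odd-index sum = 288 mod 256 = 32 → 3b 20.
Outer input = (K'⊕opad) ∥ inner = 0e 74 5c 5c 5c ∥ 3b 20.
Outer hash (tag): even-index sum = 230 mod 256 = 230; odd-index sum = 267 mod 256 = 11 → e6 0b.

e60b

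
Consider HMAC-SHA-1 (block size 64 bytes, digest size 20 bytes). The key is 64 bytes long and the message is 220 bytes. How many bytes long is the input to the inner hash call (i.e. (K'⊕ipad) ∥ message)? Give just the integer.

Key is 64 ≤ 64 bytes, zero-padded: |K'| = 64.
Inner input = (K'⊕ipad) ∥ m → 64 + 220 = 284 bytes.

284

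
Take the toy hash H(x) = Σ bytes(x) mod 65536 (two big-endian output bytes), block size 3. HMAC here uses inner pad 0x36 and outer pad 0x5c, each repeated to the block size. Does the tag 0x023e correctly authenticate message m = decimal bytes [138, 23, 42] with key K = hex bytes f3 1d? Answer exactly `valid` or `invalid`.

valid

Key hex bytes f3 1d is 2 bytes ≤ B = 3; zero-pad to 3 bytes: K' = f3 1d 00.
K' ⊕ ipad = c5 2b 36; K' ⊕ opad = af 41 5c.
Inner hash: sum = 197+43+54+138+23+42 = 497 → 01 f1.
Outer hash (recomputed tag): sum = 175+65+92+1+241 = 574 → 02 3e.
Recomputed tag = 023e; claimed = 023e → match.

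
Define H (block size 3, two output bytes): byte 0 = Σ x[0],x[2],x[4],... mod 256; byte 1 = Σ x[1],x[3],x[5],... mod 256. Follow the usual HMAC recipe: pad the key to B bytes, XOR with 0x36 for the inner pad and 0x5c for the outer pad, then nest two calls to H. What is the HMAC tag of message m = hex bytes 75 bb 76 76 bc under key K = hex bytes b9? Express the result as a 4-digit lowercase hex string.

Key hex bytes b9 is 1 byte ≤ B = 3; zero-pad to 3 bytes: K' = b9 00 00.
K' ⊕ ipad = 8f 36 36.  K' ⊕ opad = e5 5c 5c.
Inner input = (K'⊕ipad) ∥ m = 8f 36 36 ∥ 75 bb 76 76 bc.
Inner hash: even-index sum = 502 mod 256 = 246; odd-index sum = 477 mod 256 = 221 → f6 dd.
Outer input = (K'⊕opad) ∥ inner = e5 5c 5c ∥ f6 dd.
Outer hash (tag): even-index sum = 542 mod 256 = 30; odd-index sum = 338 mod 256 = 82 → 1e 52.

1e52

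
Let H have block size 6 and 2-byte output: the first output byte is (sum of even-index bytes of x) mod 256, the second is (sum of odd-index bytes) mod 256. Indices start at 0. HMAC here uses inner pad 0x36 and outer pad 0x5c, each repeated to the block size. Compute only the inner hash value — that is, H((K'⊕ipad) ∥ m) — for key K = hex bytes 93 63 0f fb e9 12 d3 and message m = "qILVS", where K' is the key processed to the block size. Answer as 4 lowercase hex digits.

Key hex bytes 93 63 0f fb e9 12 d3 is 7 bytes > B = 6, so hash it first: H(key) = 5e 70, then zero-pad to 6 bytes: K' = 5e 70 00 00 00 00.
K' ⊕ ipad = 68 46 36 36 36 36.
Inner input = 68 46 36 36 36 36 ∥ 71 49 4c 56 53.
Inner hash: even-index sum = 484 mod 256 = 228; odd-index sum = 337 mod 256 = 81 → e4 51.

e451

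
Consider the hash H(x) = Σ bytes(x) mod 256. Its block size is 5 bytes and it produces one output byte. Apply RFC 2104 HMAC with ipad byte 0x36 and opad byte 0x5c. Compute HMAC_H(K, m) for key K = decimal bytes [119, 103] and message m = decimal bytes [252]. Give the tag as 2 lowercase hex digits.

aa

Key decimal bytes [119, 103] = 77 67 is 2 bytes ≤ B = 5; zero-pad to 5 bytes: K' = 77 67 00 00 00.
K' ⊕ ipad = 41 51 36 36 36.  K' ⊕ opad = 2b 3b 5c 5c 5c.
Inner input = (K'⊕ipad) ∥ m = 41 51 36 36 36 ∥ fc.
Inner hash: sum = 65+81+54+54+54+252 = 560; mod 256 = 48 → 30.
Outer input = (K'⊕opad) ∥ inner = 2b 3b 5c 5c 5c ∥ 30.
Outer hash (tag): sum = 43+59+92+92+92+48 = 426; mod 256 = 170 → aa.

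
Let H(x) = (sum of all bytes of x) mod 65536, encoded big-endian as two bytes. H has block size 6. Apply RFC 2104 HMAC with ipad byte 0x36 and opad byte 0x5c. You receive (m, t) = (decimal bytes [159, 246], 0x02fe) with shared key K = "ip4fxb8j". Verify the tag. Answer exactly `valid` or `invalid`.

Key "ip4fxb8j" = 69 70 34 66 78 62 38 6a is 8 bytes > B = 6, so hash it first: H(key) = 02 ef, then zero-pad to 6 bytes: K' = 02 ef 00 00 00 00.
K' ⊕ ipad = 34 d9 36 36 36 36; K' ⊕ opad = 5e b3 5c 5c 5c 5c.
Inner hash: sum = 52+217+54+54+54+54+159+246 = 890 → 03 7a.
Outer hash (recomputed tag): sum = 94+179+92+92+92+92+3+122 = 766 → 02 fe.
Recomputed tag = 02fe; claimed = 02fe → match.

valid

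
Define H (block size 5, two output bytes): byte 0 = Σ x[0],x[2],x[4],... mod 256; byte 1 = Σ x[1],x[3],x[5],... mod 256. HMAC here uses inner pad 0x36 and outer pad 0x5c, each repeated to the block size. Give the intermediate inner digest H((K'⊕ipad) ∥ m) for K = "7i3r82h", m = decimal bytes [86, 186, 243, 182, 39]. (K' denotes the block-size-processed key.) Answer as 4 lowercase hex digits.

18e1

Key "7i3r82h" = 37 69 33 72 38 32 68 is 7 bytes > B = 5, so hash it first: H(key) = 0a 0d, then zero-pad to 5 bytes: K' = 0a 0d 00 00 00.
K' ⊕ ipad = 3c 3b 36 36 36.
Inner input = 3c 3b 36 36 36 ∥ 56 ba f3 b6 27.
Inner hash: even-index sum = 536 mod 256 = 24; odd-index sum = 481 mod 256 = 225 → 18 e1.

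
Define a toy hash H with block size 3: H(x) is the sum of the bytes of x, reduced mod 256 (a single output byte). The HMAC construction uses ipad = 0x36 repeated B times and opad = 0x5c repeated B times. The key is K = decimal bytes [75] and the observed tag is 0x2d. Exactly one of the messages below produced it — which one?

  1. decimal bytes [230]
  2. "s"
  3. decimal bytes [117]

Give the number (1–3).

Key decimal bytes [75] = 4b is 1 byte ≤ B = 3; zero-pad to 3 bytes: K' = 4b 00 00.
K' ⊕ ipad = 7d 36 36; K' ⊕ opad = 17 5c 5c.
m1: inner = H(7d 36 36 e6) = cf; tag = H(17 5c 5c cf) = 9e
m2: inner = H(7d 36 36 73) = 5c; tag = H(17 5c 5c 5c) = 2b
m3: inner = H(7d 36 36 75) = 5e; tag = H(17 5c 5c 5e) = 2d ← matches

3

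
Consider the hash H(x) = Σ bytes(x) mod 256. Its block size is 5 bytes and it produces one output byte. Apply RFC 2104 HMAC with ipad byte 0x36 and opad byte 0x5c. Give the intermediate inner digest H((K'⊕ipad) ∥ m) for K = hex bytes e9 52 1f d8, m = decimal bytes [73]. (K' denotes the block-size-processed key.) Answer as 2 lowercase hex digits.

d9

Key hex bytes e9 52 1f d8 is 4 bytes ≤ B = 5; zero-pad to 5 bytes: K' = e9 52 1f d8 00.
K' ⊕ ipad = df 64 29 ee 36.
Inner input = df 64 29 ee 36 ∥ 49.
Inner hash: sum = 223+100+41+238+54+73 = 729; mod 256 = 217 → d9.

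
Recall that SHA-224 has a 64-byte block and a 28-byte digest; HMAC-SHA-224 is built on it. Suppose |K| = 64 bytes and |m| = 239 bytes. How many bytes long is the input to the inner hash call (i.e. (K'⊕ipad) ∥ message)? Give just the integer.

303

Key is 64 ≤ 64 bytes, zero-padded: |K'| = 64.
Inner input = (K'⊕ipad) ∥ m → 64 + 239 = 303 bytes.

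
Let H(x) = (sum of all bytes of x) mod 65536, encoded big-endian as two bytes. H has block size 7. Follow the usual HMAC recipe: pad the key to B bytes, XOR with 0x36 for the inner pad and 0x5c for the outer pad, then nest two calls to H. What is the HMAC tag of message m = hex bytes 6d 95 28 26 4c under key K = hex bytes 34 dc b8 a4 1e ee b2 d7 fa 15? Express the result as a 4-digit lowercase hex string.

Key hex bytes 34 dc b8 a4 1e ee b2 d7 fa 15 is 10 bytes > B = 7, so hash it first: H(key) = 06 10, then zero-pad to 7 bytes: K' = 06 10 00 00 00 00 00.
K' ⊕ ipad = 30 26 36 36 36 36 36.  K' ⊕ opad = 5a 4c 5c 5c 5c 5c 5c.
Inner input = (K'⊕ipad) ∥ m = 30 26 36 36 36 36 36 ∥ 6d 95 28 26 4c.
Inner hash: sum = 48+38+54+54+54+54+54+109+149+40+38+76 = 768 → 03 00.
Outer input = (K'⊕opad) ∥ inner = 5a 4c 5c 5c 5c 5c 5c ∥ 03 00.
Outer hash (tag): sum = 90+76+92+92+92+92+92+3+0 = 629 → 02 75.

0275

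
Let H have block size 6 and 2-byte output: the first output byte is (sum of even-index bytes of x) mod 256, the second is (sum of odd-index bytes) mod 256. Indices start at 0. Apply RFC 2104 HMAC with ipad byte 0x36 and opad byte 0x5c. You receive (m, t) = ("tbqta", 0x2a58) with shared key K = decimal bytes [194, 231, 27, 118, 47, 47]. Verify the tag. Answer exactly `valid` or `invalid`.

invalid

Key decimal bytes [194, 231, 27, 118, 47, 47] = c2 e7 1b 76 2f 2f is exactly B = 6 bytes: K' = c2 e7 1b 76 2f 2f.
K' ⊕ ipad = f4 d1 2d 40 19 19; K' ⊕ opad = 9e bb 47 2a 73 73.
Inner hash: even-index sum = 640 mod 256 = 128; odd-index sum = 512 mod 256 = 0 → 80 00.
Outer hash (recomputed tag): even-index sum = 472 mod 256 = 216; odd-index sum = 344 mod 256 = 88 → d8 58.
Recomputed tag = d858; claimed = 2a58 → mismatch.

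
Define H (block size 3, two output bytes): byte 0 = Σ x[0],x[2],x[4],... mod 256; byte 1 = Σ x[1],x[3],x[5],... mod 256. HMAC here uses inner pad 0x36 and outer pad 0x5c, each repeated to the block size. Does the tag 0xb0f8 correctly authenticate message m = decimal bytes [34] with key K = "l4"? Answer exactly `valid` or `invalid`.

valid

Key "l4" = 6c 34 is 2 bytes ≤ B = 3; zero-pad to 3 bytes: K' = 6c 34 00.
K' ⊕ ipad = 5a 02 36; K' ⊕ opad = 30 68 5c.
Inner hash: even-index sum = 144 mod 256 = 144; odd-index sum = 36 mod 256 = 36 → 90 24.
Outer hash (recomputed tag): even-index sum = 176 mod 256 = 176; odd-index sum = 248 mod 256 = 248 → b0 f8.
Recomputed tag = b0f8; claimed = b0f8 → match.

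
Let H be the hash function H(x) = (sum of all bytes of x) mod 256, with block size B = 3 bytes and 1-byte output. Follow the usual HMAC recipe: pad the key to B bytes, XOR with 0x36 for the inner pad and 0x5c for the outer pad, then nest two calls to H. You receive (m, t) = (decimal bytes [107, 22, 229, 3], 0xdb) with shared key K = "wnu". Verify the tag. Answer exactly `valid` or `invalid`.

Key "wnu" = 77 6e 75 is exactly B = 3 bytes: K' = 77 6e 75.
K' ⊕ ipad = 41 58 43; K' ⊕ opad = 2b 32 29.
Inner hash: sum = 65+88+67+107+22+229+3 = 581; mod 256 = 69 → 45.
Outer hash (recomputed tag): sum = 43+50+41+69 = 203 → cb.
Recomputed tag = cb; claimed = db → mismatch.

invalid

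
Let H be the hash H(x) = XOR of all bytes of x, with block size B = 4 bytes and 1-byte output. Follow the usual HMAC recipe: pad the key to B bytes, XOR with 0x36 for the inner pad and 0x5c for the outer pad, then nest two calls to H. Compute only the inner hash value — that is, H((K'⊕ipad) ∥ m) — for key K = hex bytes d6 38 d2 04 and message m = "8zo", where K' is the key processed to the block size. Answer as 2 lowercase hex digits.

Key hex bytes d6 38 d2 04 is exactly B = 4 bytes: K' = d6 38 d2 04.
K' ⊕ ipad = e0 0e e4 32.
Inner input = e0 0e e4 32 ∥ 38 7a 6f.
Inner hash: XOR e0⊕0e⊕e4⊕32⊕38⊕7a⊕6f = 15.

15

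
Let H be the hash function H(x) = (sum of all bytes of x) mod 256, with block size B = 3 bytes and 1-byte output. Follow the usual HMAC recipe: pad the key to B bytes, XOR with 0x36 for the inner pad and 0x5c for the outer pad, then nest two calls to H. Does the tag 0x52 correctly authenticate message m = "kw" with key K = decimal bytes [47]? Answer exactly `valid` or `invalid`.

invalid

Key decimal bytes [47] = 2f is 1 byte ≤ B = 3; zero-pad to 3 bytes: K' = 2f 00 00.
K' ⊕ ipad = 19 36 36; K' ⊕ opad = 73 5c 5c.
Inner hash: sum = 25+54+54+107+119 = 359; mod 256 = 103 → 67.
Outer hash (recomputed tag): sum = 115+92+92+103 = 402; mod 256 = 146 → 92.
Recomputed tag = 92; claimed = 52 → mismatch.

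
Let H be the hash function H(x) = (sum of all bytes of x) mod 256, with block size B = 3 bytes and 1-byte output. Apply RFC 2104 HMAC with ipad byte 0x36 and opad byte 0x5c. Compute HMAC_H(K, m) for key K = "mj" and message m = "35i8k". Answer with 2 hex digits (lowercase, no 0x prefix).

Key "mj" = 6d 6a is 2 bytes ≤ B = 3; zero-pad to 3 bytes: K' = 6d 6a 00.
K' ⊕ ipad = 5b 5c 36.  K' ⊕ opad = 31 36 5c.
Inner input = (K'⊕ipad) ∥ m = 5b 5c 36 ∥ 33 35 69 38 6b.
Inner hash: sum = 91+92+54+51+53+105+56+107 = 609; mod 256 = 97 → 61.
Outer input = (K'⊕opad) ∥ inner = 31 36 5c ∥ 61.
Outer hash (tag): sum = 49+54+92+97 = 292; mod 256 = 36 → 24.

24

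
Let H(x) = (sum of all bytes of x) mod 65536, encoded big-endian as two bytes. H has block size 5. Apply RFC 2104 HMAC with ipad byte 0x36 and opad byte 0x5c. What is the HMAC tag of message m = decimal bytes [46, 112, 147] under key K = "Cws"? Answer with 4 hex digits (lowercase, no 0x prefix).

Key "Cws" = 43 77 73 is 3 bytes ≤ B = 5; zero-pad to 5 bytes: K' = 43 77 73 00 00.
K' ⊕ ipad = 75 41 45 36 36.  K' ⊕ opad = 1f 2b 2f 5c 5c.
Inner input = (K'⊕ipad) ∥ m = 75 41 45 36 36 ∥ 2e 70 93.
Inner hash: sum = 117+65+69+54+54+46+112+147 = 664 → 02 98.
Outer input = (K'⊕opad) ∥ inner = 1f 2b 2f 5c 5c ∥ 02 98.
Outer hash (tag): sum = 31+43+47+92+92+2+152 = 459 → 01 cb.

01cb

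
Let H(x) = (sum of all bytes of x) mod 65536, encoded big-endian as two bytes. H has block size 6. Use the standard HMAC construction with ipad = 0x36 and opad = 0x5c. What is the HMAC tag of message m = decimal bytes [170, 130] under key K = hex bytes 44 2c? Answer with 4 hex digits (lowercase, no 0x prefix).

Key hex bytes 44 2c is 2 bytes ≤ B = 6; zero-pad to 6 bytes: K' = 44 2c 00 00 00 00.
K' ⊕ ipad = 72 1a 36 36 36 36.  K' ⊕ opad = 18 70 5c 5c 5c 5c.
Inner input = (K'⊕ipad) ∥ m = 72 1a 36 36 36 36 ∥ aa 82.
Inner hash: sum = 114+26+54+54+54+54+170+130 = 656 → 02 90.
Outer input = (K'⊕opad) ∥ inner = 18 70 5c 5c 5c 5c ∥ 02 90.
Outer hash (tag): sum = 24+112+92+92+92+92+2+144 = 650 → 02 8a.

028a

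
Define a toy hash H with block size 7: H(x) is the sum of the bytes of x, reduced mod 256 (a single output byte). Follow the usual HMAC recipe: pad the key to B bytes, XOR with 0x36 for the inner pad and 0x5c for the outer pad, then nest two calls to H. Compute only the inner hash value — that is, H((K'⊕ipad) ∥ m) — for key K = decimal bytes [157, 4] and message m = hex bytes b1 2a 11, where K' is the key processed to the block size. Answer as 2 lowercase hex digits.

d7

Key decimal bytes [157, 4] = 9d 04 is 2 bytes ≤ B = 7; zero-pad to 7 bytes: K' = 9d 04 00 00 00 00 00.
K' ⊕ ipad = ab 32 36 36 36 36 36.
Inner input = ab 32 36 36 36 36 36 ∥ b1 2a 11.
Inner hash: sum = 171+50+54+54+54+54+54+177+42+17 = 727; mod 256 = 215 → d7.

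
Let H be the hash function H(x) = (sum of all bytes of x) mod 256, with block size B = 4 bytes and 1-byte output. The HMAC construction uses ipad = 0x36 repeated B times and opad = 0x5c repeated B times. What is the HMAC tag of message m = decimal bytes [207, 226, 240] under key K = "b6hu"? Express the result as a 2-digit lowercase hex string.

Key "b6hu" = 62 36 68 75 is exactly B = 4 bytes: K' = 62 36 68 75.
K' ⊕ ipad = 54 00 5e 43.  K' ⊕ opad = 3e 6a 34 29.
Inner input = (K'⊕ipad) ∥ m = 54 00 5e 43 ∥ cf e2 f0.
Inner hash: sum = 84+0+94+67+207+226+240 = 918; mod 256 = 150 → 96.
Outer input = (K'⊕opad) ∥ inner = 3e 6a 34 29 ∥ 96.
Outer hash (tag): sum = 62+106+52+41+150 = 411; mod 256 = 155 → 9b.

9b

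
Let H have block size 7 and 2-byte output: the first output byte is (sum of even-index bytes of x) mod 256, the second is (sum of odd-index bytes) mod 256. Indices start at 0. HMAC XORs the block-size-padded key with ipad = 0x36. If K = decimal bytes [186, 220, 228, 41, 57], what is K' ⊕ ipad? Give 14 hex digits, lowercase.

Key decimal bytes [186, 220, 228, 41, 57] = ba dc e4 29 39 is 5 bytes ≤ B = 7; zero-pad to 7 bytes: K' = ba dc e4 29 39 00 00.
XOR each byte with 0x36: ba⊕36=8c, dc⊕36=ea, e4⊕36=d2, 29⊕36=1f, 39⊕36=0f, 00⊕36=36, 00⊕36=36.

8cead21f0f3636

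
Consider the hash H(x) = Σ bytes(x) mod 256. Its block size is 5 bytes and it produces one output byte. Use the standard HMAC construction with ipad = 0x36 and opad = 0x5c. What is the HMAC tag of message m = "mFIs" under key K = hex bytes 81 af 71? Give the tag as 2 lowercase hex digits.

Key hex bytes 81 af 71 is 3 bytes ≤ B = 5; zero-pad to 5 bytes: K' = 81 af 71 00 00.
K' ⊕ ipad = b7 99 47 36 36.  K' ⊕ opad = dd f3 2d 5c 5c.
Inner input = (K'⊕ipad) ∥ m = b7 99 47 36 36 ∥ 6d 46 49 73.
Inner hash: sum = 183+153+71+54+54+109+70+73+115 = 882; mod 256 = 114 → 72.
Outer input = (K'⊕opad) ∥ inner = dd f3 2d 5c 5c ∥ 72.
Outer hash (tag): sum = 221+243+45+92+92+114 = 807; mod 256 = 39 → 27.

27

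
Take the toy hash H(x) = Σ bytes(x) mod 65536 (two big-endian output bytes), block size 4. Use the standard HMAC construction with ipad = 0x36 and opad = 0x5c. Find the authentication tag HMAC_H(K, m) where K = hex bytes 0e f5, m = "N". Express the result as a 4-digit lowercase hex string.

Key hex bytes 0e f5 is 2 bytes ≤ B = 4; zero-pad to 4 bytes: K' = 0e f5 00 00.
K' ⊕ ipad = 38 c3 36 36.  K' ⊕ opad = 52 a9 5c 5c.
Inner input = (K'⊕ipad) ∥ m = 38 c3 36 36 ∥ 4e.
Inner hash: sum = 56+195+54+54+78 = 437 → 01 b5.
Outer input = (K'⊕opad) ∥ inner = 52 a9 5c 5c ∥ 01 b5.
Outer hash (tag): sum = 82+169+92+92+1+181 = 617 → 02 69.

0269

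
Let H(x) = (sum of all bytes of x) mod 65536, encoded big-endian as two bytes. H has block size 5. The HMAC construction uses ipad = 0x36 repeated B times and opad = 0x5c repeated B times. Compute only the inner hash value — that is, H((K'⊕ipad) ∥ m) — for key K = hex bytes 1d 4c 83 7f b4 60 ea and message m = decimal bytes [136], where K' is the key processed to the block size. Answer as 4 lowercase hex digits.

Key hex bytes 1d 4c 83 7f b4 60 ea is 7 bytes > B = 5, so hash it first: H(key) = 03 69, then zero-pad to 5 bytes: K' = 03 69 00 00 00.
K' ⊕ ipad = 35 5f 36 36 36.
Inner input = 35 5f 36 36 36 ∥ 88.
Inner hash: sum = 53+95+54+54+54+136 = 446 → 01 be.

01be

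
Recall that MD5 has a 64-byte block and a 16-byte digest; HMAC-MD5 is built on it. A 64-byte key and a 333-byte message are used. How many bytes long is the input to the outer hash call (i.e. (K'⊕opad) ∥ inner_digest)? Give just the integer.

Key is 64 ≤ 64 bytes, zero-padded: |K'| = 64.
Outer input = (K'⊕opad) ∥ H(inner) → 64 + 16 = 80 bytes.

80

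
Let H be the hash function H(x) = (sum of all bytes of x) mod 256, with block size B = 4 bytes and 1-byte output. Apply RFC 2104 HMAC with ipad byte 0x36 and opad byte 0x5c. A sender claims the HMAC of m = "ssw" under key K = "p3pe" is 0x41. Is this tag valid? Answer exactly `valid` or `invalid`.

valid

Key "p3pe" = 70 33 70 65 is exactly B = 4 bytes: K' = 70 33 70 65.
K' ⊕ ipad = 46 05 46 53; K' ⊕ opad = 2c 6f 2c 39.
Inner hash: sum = 70+5+70+83+115+115+119 = 577; mod 256 = 65 → 41.
Outer hash (recomputed tag): sum = 44+111+44+57+65 = 321; mod 256 = 65 → 41.
Recomputed tag = 41; claimed = 41 → match.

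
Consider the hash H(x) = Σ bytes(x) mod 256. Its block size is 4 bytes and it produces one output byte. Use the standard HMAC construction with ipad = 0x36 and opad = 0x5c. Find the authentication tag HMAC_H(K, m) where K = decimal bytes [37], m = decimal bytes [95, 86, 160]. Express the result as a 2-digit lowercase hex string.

97

Key decimal bytes [37] = 25 is 1 byte ≤ B = 4; zero-pad to 4 bytes: K' = 25 00 00 00.
K' ⊕ ipad = 13 36 36 36.  K' ⊕ opad = 79 5c 5c 5c.
Inner input = (K'⊕ipad) ∥ m = 13 36 36 36 ∥ 5f 56 a0.
Inner hash: sum = 19+54+54+54+95+86+160 = 522; mod 256 = 10 → 0a.
Outer input = (K'⊕opad) ∥ inner = 79 5c 5c 5c ∥ 0a.
Outer hash (tag): sum = 121+92+92+92+10 = 407; mod 256 = 151 → 97.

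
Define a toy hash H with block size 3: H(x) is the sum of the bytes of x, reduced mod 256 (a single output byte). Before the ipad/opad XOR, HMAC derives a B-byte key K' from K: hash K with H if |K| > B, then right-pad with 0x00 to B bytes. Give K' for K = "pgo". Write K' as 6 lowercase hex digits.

70676f

Key "pgo" = 70 67 6f is exactly B = 3 bytes: K' = 70 67 6f.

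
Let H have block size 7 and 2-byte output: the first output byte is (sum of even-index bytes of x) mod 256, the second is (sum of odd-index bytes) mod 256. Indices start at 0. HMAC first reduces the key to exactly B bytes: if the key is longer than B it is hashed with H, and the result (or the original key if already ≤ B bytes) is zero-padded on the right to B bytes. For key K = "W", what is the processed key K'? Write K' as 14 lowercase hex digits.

Key "W" = 57 is 1 byte ≤ B = 7; zero-pad to 7 bytes: K' = 57 00 00 00 00 00 00.

57000000000000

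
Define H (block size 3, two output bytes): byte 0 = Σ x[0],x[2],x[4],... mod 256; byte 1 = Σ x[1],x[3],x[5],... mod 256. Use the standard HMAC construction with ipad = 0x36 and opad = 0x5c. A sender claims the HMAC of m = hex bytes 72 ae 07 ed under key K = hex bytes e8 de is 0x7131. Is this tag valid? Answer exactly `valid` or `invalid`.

Key hex bytes e8 de is 2 bytes ≤ B = 3; zero-pad to 3 bytes: K' = e8 de 00.
K' ⊕ ipad = de e8 36; K' ⊕ opad = b4 82 5c.
Inner hash: even-index sum = 687 mod 256 = 175; odd-index sum = 353 mod 256 = 97 → af 61.
Outer hash (recomputed tag): even-index sum = 369 mod 256 = 113; odd-index sum = 305 mod 256 = 49 → 71 31.
Recomputed tag = 7131; claimed = 7131 → match.

valid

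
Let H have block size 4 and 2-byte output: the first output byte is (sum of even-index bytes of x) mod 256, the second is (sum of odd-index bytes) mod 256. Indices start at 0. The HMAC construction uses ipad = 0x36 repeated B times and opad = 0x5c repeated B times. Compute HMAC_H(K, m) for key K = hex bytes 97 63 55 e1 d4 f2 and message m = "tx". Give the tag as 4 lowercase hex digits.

Key hex bytes 97 63 55 e1 d4 f2 is 6 bytes > B = 4, so hash it first: H(key) = c0 36, then zero-pad to 4 bytes: K' = c0 36 00 00.
K' ⊕ ipad = f6 00 36 36.  K' ⊕ opad = 9c 6a 5c 5c.
Inner input = (K'⊕ipad) ∥ m = f6 00 36 36 ∥ 74 78.
Inner hash: even-index sum = 416 mod 256 = 160; odd-index sum = 174 mod 256 = 174 → a0 ae.
Outer input = (K'⊕opad) ∥ inner = 9c 6a 5c 5c ∥ a0 ae.
Outer hash (tag): even-index sum = 408 mod 256 = 152; odd-index sum = 372 mod 256 = 116 → 98 74.

9874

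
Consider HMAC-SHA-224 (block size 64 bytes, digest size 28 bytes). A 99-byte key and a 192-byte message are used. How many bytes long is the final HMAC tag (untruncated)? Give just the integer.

28

The tag is one SHA-224 digest: 28 bytes.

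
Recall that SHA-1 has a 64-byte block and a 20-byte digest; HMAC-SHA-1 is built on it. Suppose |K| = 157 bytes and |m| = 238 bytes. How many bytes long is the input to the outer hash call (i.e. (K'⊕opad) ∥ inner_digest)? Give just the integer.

84

Key is 157 > 64 bytes, so it is hashed to 20 bytes then zero-padded to 64: |K'| = 64.
Outer input = (K'⊕opad) ∥ H(inner) → 64 + 20 = 84 bytes.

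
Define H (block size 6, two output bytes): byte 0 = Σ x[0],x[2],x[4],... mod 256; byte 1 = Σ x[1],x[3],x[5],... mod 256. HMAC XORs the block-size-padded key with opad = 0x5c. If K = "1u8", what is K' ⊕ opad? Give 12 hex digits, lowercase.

Key "1u8" = 31 75 38 is 3 bytes ≤ B = 6; zero-pad to 6 bytes: K' = 31 75 38 00 00 00.
XOR each byte with 0x5c: 31⊕5c=6d, 75⊕5c=29, 38⊕5c=64, 00⊕5c=5c, 00⊕5c=5c, 00⊕5c=5c.

6d29645c5c5c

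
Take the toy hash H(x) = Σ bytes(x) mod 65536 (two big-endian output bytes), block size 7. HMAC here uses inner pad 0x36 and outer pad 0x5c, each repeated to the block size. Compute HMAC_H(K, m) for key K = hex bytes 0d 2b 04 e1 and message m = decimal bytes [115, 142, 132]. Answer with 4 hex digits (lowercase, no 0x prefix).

Key hex bytes 0d 2b 04 e1 is 4 bytes ≤ B = 7; zero-pad to 7 bytes: K' = 0d 2b 04 e1 00 00 00.
K' ⊕ ipad = 3b 1d 32 d7 36 36 36.  K' ⊕ opad = 51 77 58 bd 5c 5c 5c.
Inner input = (K'⊕ipad) ∥ m = 3b 1d 32 d7 36 36 36 ∥ 73 8e 84.
Inner hash: sum = 59+29+50+215+54+54+54+115+142+132 = 904 → 03 88.
Outer input = (K'⊕opad) ∥ inner = 51 77 58 bd 5c 5c 5c ∥ 03 88.
Outer hash (tag): sum = 81+119+88+189+92+92+92+3+136 = 892 → 03 7c.

037c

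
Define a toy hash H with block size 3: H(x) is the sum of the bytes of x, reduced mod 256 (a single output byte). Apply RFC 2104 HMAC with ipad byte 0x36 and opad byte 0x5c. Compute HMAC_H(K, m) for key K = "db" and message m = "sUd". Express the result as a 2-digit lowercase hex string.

da

Key "db" = 64 62 is 2 bytes ≤ B = 3; zero-pad to 3 bytes: K' = 64 62 00.
K' ⊕ ipad = 52 54 36.  K' ⊕ opad = 38 3e 5c.
Inner input = (K'⊕ipad) ∥ m = 52 54 36 ∥ 73 55 64.
Inner hash: sum = 82+84+54+115+85+100 = 520; mod 256 = 8 → 08.
Outer input = (K'⊕opad) ∥ inner = 38 3e 5c ∥ 08.
Outer hash (tag): sum = 56+62+92+8 = 218 → da.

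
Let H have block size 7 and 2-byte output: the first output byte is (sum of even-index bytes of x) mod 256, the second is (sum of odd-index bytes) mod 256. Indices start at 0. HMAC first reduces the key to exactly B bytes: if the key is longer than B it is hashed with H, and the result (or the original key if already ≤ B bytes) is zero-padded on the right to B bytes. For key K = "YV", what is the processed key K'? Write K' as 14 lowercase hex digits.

Key "YV" = 59 56 is 2 bytes ≤ B = 7; zero-pad to 7 bytes: K' = 59 56 00 00 00 00 00.

59560000000000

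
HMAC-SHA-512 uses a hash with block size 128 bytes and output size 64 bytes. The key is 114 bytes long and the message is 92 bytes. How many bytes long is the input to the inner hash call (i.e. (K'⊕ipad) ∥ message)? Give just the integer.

220

Key is 114 ≤ 128 bytes, zero-padded: |K'| = 128.
Inner input = (K'⊕ipad) ∥ m → 128 + 92 = 220 bytes.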